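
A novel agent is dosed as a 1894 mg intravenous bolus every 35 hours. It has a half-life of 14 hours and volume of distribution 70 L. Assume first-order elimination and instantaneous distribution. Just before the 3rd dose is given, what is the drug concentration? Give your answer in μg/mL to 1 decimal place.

f = (1/2)^(τ/t½) = (1/2)^(35/14) ≈ 0.1768.
C₀ = D/Vd = 1894/70 ≈ 27.057 μg/mL.
Before the 3rd dose, 2 doses have been given. Superposition: Cmin = C₀·(f + f²).
≈ 27.057 × (0.1768 + 0.0313) ≈ 27.057 × 0.2081 ≈ 5.631 μg/mL.

5.6 μg/mL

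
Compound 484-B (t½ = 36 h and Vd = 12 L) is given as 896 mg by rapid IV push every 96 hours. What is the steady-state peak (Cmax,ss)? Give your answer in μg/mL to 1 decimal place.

88.6 μg/mL

k = ln2/t½ = ln2/36 ≈ 0.019254 h⁻¹; fraction remaining f = e^(−kτ) = e^(−0.019254×96) ≈ 0.1575.
At steady state, accumulation factor R = 1/(1 − e^(−kτ)) ≈ 1.1869.
Single-dose peak C₀ = D/Vd = 896/12 ≈ 74.667 μg/mL.
Cmax,ss = C₀/(1 − f) ≈ 74.667/0.8425 ≈ 88.626 μg/mL.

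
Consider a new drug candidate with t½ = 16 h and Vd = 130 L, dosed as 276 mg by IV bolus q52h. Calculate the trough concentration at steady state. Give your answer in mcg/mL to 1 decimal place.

Over one 52-h interval, 52/16 ≈ 3.25 half-lives elapse, leaving f ≈ 0.1051 of each dose.
At steady state, accumulation factor R = 1/(1 − e^(−kτ)) ≈ 1.1174.
Single-dose peak C₀ = D/Vd = 276/130 ≈ 2.123 mcg/mL.
Steady-state peak Cmax,ss = C₀·R ≈ 2.123 × 1.1174 ≈ 2.372 mcg/mL.
Steady-state trough Cmin,ss = Cmax,ss·f ≈ 2.372 × 0.1051 ≈ 0.249 mcg/mL.

0.2 mcg/mL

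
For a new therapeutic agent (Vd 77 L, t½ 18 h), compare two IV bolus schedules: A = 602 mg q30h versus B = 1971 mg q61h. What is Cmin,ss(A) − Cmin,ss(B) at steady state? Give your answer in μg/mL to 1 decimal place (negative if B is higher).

Regimen A: f = (1/2)^(30/18) ≈ 0.3150; Cmin,ss = (602/77)·f/(1−f) ≈ 3.595 μg/mL.
Regimen B: f = (1/2)^(61/18) ≈ 0.0955; Cmin,ss = (1971/77)·f/(1−f) ≈ 2.703 μg/mL.
Difference ≈ 3.595 − 2.703 ≈ 0.892 μg/mL.

0.9 μg/mL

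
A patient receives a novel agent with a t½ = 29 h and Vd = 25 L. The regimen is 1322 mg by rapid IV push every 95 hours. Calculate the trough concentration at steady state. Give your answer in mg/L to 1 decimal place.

τ/t½ = 95/29 ≈ 3.2759, so fraction remaining f = (1/2)^(95/29) ≈ 0.1032.
Accumulation ratio R = 1/(1 − f) ≈ 1/0.8968 ≈ 1.1151.
Single-dose peak C₀ = D/Vd = 1322/25 ≈ 52.880 mg/L.
Steady-state peak Cmax,ss = C₀·R ≈ 52.880 × 1.1151 ≈ 58.966 mg/L.
One interval later, Cmin,ss = Cmax,ss·e^(−kτ) ≈ 58.966 × 0.1032 ≈ 6.085 mg/L.

6.1 mg/L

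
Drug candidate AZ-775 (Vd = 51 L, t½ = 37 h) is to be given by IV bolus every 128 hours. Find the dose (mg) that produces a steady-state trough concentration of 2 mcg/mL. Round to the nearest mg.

1020 mg

τ/t½ = 128/37 ≈ 3.4595, so f = (1/2)^(128/37) ≈ 0.090907.
Cmin,ss = (D/Vd)·f/(1−f), so D = Cmin,ss·Vd·(1−f)/f.
D = 2 × 51 × (1−f)/f ≈ 2 × 51 × 10.00025 ≈ 1020.03 mg.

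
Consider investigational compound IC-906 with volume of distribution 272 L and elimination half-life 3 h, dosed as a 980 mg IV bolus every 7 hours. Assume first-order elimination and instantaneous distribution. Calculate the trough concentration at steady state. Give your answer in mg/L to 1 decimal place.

0.9 mg/L

Over one 7-h interval, 7/3 ≈ 2.3333 half-lives elapse, leaving f ≈ 0.1984 of each dose.
At steady state, accumulation factor R = 1/(1 − e^(−kτ)) ≈ 1.2475.
Each bolus raises the concentration by D/Vd = 980/272 ≈ 3.603 mg/L.
Cmax,ss = C₀/(1 − f) ≈ 3.603/0.8016 ≈ 4.495 mg/L.
One interval later, Cmin,ss = Cmax,ss·e^(−kτ) ≈ 4.495 × 0.1984 ≈ 0.892 mg/L.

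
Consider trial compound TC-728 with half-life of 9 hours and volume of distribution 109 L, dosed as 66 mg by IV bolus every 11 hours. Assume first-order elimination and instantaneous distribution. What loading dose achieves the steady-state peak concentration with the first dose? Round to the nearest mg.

f = (1/2)^(11/9) ≈ 0.428622; accumulation ratio R = 1/(1−f) ≈ 1.75015.
Loading dose to hit Cmax,ss on first dose: D_load = D_maint·R ≈ 66 × 1.75015 ≈ 115.51 mg.

116 mg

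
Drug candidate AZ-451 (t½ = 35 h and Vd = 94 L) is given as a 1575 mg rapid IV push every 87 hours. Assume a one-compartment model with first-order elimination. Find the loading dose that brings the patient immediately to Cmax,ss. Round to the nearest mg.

f = (1/2)^(87/35) ≈ 0.178536; accumulation ratio R = 1/(1−f) ≈ 1.21734.
Loading dose to hit Cmax,ss on first dose: D_load = D_maint·R ≈ 1575 × 1.21734 ≈ 1917.31 mg.

1917 mg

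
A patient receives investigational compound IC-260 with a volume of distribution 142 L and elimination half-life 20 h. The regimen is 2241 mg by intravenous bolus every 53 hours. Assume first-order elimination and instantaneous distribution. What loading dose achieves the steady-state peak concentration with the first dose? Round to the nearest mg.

2666 mg

f = (1/2)^(53/20) ≈ 0.159320; accumulation ratio R = 1/(1−f) ≈ 1.18951.
Loading dose to hit Cmax,ss on first dose: D_load = D_maint·R ≈ 2241 × 1.18951 ≈ 2665.69 mg.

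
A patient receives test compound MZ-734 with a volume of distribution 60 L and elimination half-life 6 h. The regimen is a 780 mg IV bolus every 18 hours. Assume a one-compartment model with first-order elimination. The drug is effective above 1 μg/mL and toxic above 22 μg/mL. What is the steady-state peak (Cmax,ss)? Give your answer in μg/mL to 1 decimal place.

τ = 18 h = 3 half-lives, so f = (1/2)^3 = 0.125.
Accumulation ratio R = 1/(1 − f) = 1/0.875 = 8/7.
Single-dose peak C₀ = D/Vd = 780/60 = 13 μg/mL.
Steady-state peak Cmax,ss = C₀·R = 13 × 8/7 ≈ 14.857 μg/mL.
Peak 14.9 μg/mL vs MTC 22 μg/mL: below toxic threshold.

14.9 μg/mL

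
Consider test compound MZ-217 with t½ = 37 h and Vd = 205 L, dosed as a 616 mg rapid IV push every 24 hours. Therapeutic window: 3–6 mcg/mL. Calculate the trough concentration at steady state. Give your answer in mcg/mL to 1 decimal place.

5.3 mcg/mL

k = ln2/t½ = ln2/37 ≈ 0.018734 h⁻¹; fraction remaining f = e^(−kτ) = e^(−0.018734×24) ≈ 0.6379.
Each bolus raises the concentration by D/Vd = 616/205 ≈ 3.005 mcg/mL.
Steady-state trough Cmin,ss = C₀·f/(1−f) ≈ 3.005 × 0.6379/0.3621 ≈ 5.294 mcg/mL.
Trough 5.3 mcg/mL vs MEC 3 mcg/mL: adequate.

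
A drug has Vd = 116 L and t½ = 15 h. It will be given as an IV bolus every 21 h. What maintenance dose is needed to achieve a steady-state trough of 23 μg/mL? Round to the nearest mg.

τ/t½ = 21/15 ≈ 1.4, so f = (1/2)^(21/15) ≈ 0.378929.
Cmin,ss = (D/Vd)·f/(1−f), so D = Cmin,ss·Vd·(1−f)/f.
D = 23 × 116 × (1−f)/f ≈ 23 × 116 × 1.63902 ≈ 4372.91 mg.

4373 mg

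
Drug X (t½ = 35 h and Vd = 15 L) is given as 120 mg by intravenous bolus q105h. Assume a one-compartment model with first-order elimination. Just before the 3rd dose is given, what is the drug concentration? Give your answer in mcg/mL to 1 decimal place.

1.1 mcg/mL

f = (1/2)^(τ/t½) = (1/2)^(105/35) ≈ 0.1250.
C₀ = D/Vd = 120/15 ≈ 8.000 mcg/mL.
Before the 3rd dose, 2 doses have been given. Superposition: Cmin = C₀·(f + f²).
≈ 8.000 × (0.1250 + 0.0156) ≈ 8.000 × 0.1406 ≈ 1.125 mcg/mL.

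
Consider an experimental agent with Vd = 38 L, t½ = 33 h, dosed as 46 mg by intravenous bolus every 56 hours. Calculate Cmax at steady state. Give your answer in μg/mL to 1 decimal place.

1.8 μg/mL

τ/t½ = 56/33 ≈ 1.697, so fraction remaining f = (1/2)^(56/33) ≈ 0.3084.
At steady state, accumulation factor R = 1/(1 − e^(−kτ)) ≈ 1.4459.
Each bolus raises the concentration by D/Vd = 46/38 ≈ 1.211 μg/mL.
Steady-state peak Cmax,ss = C₀·R ≈ 1.211 × 1.4459 ≈ 1.751 μg/mL.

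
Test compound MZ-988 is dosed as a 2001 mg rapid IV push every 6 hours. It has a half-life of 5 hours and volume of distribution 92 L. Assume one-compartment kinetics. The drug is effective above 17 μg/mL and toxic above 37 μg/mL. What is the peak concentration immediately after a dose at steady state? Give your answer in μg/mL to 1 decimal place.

Over one 6-h interval, 6/5 ≈ 1.2 half-lives elapse, leaving f ≈ 0.4353 of each dose.
At steady state, accumulation factor R = 1/(1 − e^(−kτ)) ≈ 1.7709.
Single-dose peak C₀ = D/Vd = 2001/92 ≈ 21.750 μg/mL.
Steady-state peak Cmax,ss = C₀·R ≈ 21.750 × 1.7709 ≈ 38.517 μg/mL.
Peak 38.5 μg/mL vs MTC 37 μg/mL: exceeds toxic threshold.

38.5 μg/mL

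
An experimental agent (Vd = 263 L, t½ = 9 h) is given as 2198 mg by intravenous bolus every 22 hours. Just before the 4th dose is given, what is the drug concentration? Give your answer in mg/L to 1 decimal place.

f = (1/2)^(τ/t½) = (1/2)^(22/9) ≈ 0.1837.
C₀ = D/Vd = 2198/263 ≈ 8.357 mg/L.
Before the 4th dose, 3 doses have been given. Superposition: Cmin = C₀·(f + f² + … + f^3).
≈ 8.357 × (0.1837 + 0.0337 + 0.0062) ≈ 8.357 × 0.2236 ≈ 1.869 mg/L.

1.9 mg/L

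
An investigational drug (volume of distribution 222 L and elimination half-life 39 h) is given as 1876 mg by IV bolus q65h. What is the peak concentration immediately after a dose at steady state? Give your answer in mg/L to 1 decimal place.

Over one 65-h interval, 65/39 ≈ 1.6667 half-lives elapse, leaving f ≈ 0.3150 of each dose.
At steady state, accumulation factor R = 1/(1 − e^(−kτ)) ≈ 1.4599.
Single-dose peak C₀ = D/Vd = 1876/222 ≈ 8.450 mg/L.
Steady-state peak Cmax,ss = C₀·R ≈ 8.450 × 1.4599 ≈ 12.336 mg/L.

12.3 mg/L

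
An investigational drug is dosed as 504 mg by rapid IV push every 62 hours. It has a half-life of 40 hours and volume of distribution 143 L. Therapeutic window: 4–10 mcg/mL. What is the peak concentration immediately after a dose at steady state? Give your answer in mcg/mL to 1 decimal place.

τ/t½ = 62/40 ≈ 1.55, so fraction remaining f = (1/2)^(62/40) ≈ 0.3415.
Accumulation ratio R = 1/(1 − f) ≈ 1/0.6585 ≈ 1.5186.
Each bolus raises the concentration by D/Vd = 504/143 ≈ 3.524 mcg/mL.
Cmax,ss = C₀/(1 − f) ≈ 3.524/0.6585 ≈ 5.352 mcg/mL.
Peak 5.4 mcg/mL vs MTC 10 mcg/mL: below toxic threshold.

5.4 mcg/mL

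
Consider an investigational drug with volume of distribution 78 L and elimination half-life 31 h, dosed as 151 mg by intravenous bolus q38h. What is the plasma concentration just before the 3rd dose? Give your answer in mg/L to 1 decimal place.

1.2 mg/L

f = (1/2)^(τ/t½) = (1/2)^(38/31) ≈ 0.4276.
C₀ = D/Vd = 151/78 ≈ 1.936 mg/L.
Before the 3rd dose, 2 doses have been given. Superposition: Cmin = C₀·(f + f²).
≈ 1.936 × (0.4276 + 0.1828) ≈ 1.936 × 0.6104 ≈ 1.182 mg/L.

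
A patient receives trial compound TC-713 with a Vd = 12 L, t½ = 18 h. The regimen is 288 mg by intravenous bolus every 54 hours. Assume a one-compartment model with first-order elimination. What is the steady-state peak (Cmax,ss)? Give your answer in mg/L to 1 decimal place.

τ = 54 h = 3 half-lives, so f = (1/2)^3 = 0.125.
At steady state, R = 1/(1 − 0.125) = 8/7.
Single-dose peak C₀ = D/Vd = 288/12 = 24 mg/L.
Steady-state peak Cmax,ss = C₀·R = 24 × 8/7 ≈ 27.429 mg/L.

27.4 mg/L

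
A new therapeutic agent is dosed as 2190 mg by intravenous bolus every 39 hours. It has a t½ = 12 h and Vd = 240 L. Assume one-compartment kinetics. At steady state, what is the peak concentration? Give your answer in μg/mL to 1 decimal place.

10.2 μg/mL

k = ln2/t½ = ln2/12 ≈ 0.057762 h⁻¹; fraction remaining f = e^(−kτ) = e^(−0.057762×39) ≈ 0.1051.
Accumulation ratio R = 1/(1 − f) ≈ 1/0.8949 ≈ 1.1174.
Each bolus raises the concentration by D/Vd = 2190/240 ≈ 9.125 μg/mL.
Cmax,ss = C₀/(1 − f) ≈ 9.125/0.8949 ≈ 10.197 μg/mL.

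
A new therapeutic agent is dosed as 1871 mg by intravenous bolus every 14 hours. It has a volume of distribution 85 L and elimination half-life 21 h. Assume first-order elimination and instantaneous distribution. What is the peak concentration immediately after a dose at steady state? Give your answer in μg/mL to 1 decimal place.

59.5 μg/mL

τ/t½ = 14/21 ≈ 0.66667, so fraction remaining f = (1/2)^(14/21) ≈ 0.6300.
At steady state, accumulation factor R = 1/(1 − e^(−kτ)) ≈ 2.7027.
Single-dose peak C₀ = D/Vd = 1871/85 ≈ 22.012 μg/mL.
Steady-state peak Cmax,ss = C₀·R ≈ 22.012 × 2.7027 ≈ 59.492 μg/mL.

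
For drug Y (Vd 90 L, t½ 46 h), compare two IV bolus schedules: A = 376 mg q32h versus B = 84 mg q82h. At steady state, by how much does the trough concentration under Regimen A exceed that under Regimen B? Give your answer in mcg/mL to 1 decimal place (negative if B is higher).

Regimen A: f = (1/2)^(32/46) ≈ 0.6174; Cmin,ss = (376/90)·f/(1−f) ≈ 6.742 mcg/mL.
Regimen B: f = (1/2)^(82/46) ≈ 0.2907; Cmin,ss = (84/90)·f/(1−f) ≈ 0.383 mcg/mL.
Difference ≈ 6.742 − 0.383 ≈ 6.359 mcg/mL.

6.4 mcg/mL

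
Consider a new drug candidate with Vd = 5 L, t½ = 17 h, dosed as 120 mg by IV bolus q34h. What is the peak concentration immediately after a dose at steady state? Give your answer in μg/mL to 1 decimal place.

32.0 μg/mL

The dosing interval is 2 half-lives, so f = 2^(−2) = 0.25.
Accumulation ratio R = 1/(1 − f) = 1/0.75 = 4/3.
Single-dose peak C₀ = D/Vd = 120/5 = 24 μg/mL.
Steady-state peak Cmax,ss = C₀·R = 24 × 4/3 ≈ 32.000 μg/mL.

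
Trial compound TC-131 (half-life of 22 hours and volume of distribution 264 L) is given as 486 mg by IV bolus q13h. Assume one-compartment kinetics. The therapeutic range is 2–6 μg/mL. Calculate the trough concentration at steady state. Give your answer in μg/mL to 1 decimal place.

Over one 13-h interval, 13/22 ≈ 0.59091 half-lives elapse, leaving f ≈ 0.6639 of each dose.
Accumulation ratio R = 1/(1 − f) ≈ 1/0.3361 ≈ 2.9753.
Each bolus raises the concentration by D/Vd = 486/264 ≈ 1.841 μg/mL.
Steady-state peak Cmax,ss = C₀·R ≈ 1.841 × 2.9753 ≈ 5.478 μg/mL.
One interval later, Cmin,ss = Cmax,ss·e^(−kτ) ≈ 5.478 × 0.6639 ≈ 3.637 μg/mL.
Trough 3.6 μg/mL vs MEC 2 μg/mL: adequate.

3.6 μg/mL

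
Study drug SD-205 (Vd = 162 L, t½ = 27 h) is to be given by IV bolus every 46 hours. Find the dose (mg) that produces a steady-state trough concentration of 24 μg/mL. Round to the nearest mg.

8777 mg

τ/t½ = 46/27 ≈ 1.7037, so f = (1/2)^(46/27) ≈ 0.306997.
Cmin,ss = (D/Vd)·f/(1−f), so D = Cmin,ss·Vd·(1−f)/f.
D = 24 × 162 × (1−f)/f ≈ 24 × 162 × 2.25736 ≈ 8776.62 mg.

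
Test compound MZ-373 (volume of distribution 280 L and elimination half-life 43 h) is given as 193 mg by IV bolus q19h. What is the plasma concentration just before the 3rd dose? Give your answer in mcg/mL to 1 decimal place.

f = (1/2)^(τ/t½) = (1/2)^(19/43) ≈ 0.7362.
C₀ = D/Vd = 193/280 ≈ 0.689 mcg/mL.
Before the 3rd dose, 2 doses have been given. Superposition: Cmin = C₀·(f + f²).
≈ 0.689 × (0.7362 + 0.5420) ≈ 0.689 × 1.2782 ≈ 0.881 mcg/mL.

0.9 mcg/mL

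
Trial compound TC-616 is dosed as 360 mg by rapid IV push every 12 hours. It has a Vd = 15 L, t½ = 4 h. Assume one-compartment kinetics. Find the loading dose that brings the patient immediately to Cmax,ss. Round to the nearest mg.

f = (1/2)^(12/4) ≈ 0.125000; accumulation ratio R = 1/(1−f) ≈ 1.14286.
Loading dose to hit Cmax,ss on first dose: D_load = D_maint·R ≈ 360 × 1.14286 ≈ 411.43 mg.

411 mg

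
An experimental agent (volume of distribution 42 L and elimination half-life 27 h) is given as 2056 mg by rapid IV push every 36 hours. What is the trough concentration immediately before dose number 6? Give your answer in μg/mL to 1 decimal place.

31.9 μg/mL

f = (1/2)^(τ/t½) = (1/2)^(36/27) ≈ 0.3969.
C₀ = D/Vd = 2056/42 ≈ 48.952 μg/mL.
Before the 6th dose, 5 doses have been given. Superposition: Cmin = C₀·(f + f² + … + f^5).
≈ 48.952 × (0.3969 + 0.1575 + 0.0625 + 0.0248 + 0.0098) ≈ 48.952 × 0.6515 ≈ 31.892 μg/mL.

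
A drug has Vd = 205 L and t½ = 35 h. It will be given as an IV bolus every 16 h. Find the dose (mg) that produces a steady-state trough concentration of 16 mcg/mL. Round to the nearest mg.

1223 mg

τ/t½ = 16/35 ≈ 0.45714, so f = (1/2)^(16/35) ≈ 0.728427.
Cmin,ss = (D/Vd)·f/(1−f), so D = Cmin,ss·Vd·(1−f)/f.
D = 16 × 205 × (1−f)/f ≈ 16 × 205 × 0.37282 ≈ 1222.85 mg.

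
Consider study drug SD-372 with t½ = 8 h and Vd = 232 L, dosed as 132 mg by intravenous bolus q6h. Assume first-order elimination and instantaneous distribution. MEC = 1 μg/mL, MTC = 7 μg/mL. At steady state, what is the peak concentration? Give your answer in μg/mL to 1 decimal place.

1.4 μg/mL

k = ln2/t½ = ln2/8 ≈ 0.086643 h⁻¹; fraction remaining f = e^(−kτ) = e^(−0.086643×6) ≈ 0.5946.
Accumulation ratio R = 1/(1 − f) ≈ 1/0.4054 ≈ 2.4667.
Single-dose peak C₀ = D/Vd = 132/232 ≈ 0.569 μg/mL.
Steady-state peak Cmax,ss = C₀·R ≈ 0.569 × 2.4667 ≈ 1.404 μg/mL.
Peak 1.4 μg/mL vs MTC 7 μg/mL: below toxic threshold.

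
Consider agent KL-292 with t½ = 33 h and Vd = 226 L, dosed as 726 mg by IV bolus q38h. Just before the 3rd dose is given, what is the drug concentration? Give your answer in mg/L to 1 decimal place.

2.1 mg/L

f = (1/2)^(τ/t½) = (1/2)^(38/33) ≈ 0.4502.
C₀ = D/Vd = 726/226 ≈ 3.212 mg/L.
Before the 3rd dose, 2 doses have been given. Superposition: Cmin = C₀·(f + f²).
≈ 3.212 × (0.4502 + 0.2027) ≈ 3.212 × 0.6529 ≈ 2.097 mg/L.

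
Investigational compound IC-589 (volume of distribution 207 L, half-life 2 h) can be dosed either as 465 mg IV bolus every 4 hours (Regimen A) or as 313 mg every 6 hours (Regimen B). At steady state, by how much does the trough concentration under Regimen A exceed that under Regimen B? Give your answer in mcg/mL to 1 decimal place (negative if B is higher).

Regimen A: f = (1/2)^(4/2) ≈ 0.2500; Cmin,ss = (465/207)·f/(1−f) ≈ 0.749 mcg/mL.
Regimen B: f = (1/2)^(6/2) ≈ 0.1250; Cmin,ss = (313/207)·f/(1−f) ≈ 0.216 mcg/mL.
Difference ≈ 0.749 − 0.216 ≈ 0.533 mcg/mL.

0.5 mcg/mL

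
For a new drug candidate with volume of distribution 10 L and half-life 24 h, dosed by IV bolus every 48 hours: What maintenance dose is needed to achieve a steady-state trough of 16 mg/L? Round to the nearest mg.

τ/t½ = 48/24 ≈ 2, so f = (1/2)^(48/24) ≈ 0.250000.
Cmin,ss = (D/Vd)·f/(1−f), so D = Cmin,ss·Vd·(1−f)/f.
D = 16 × 10 × (1−f)/f ≈ 16 × 10 × 3.00000 ≈ 480.00 mg.

480 mg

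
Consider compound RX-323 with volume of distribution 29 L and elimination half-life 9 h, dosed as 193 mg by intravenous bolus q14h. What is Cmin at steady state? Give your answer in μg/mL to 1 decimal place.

Over one 14-h interval, 14/9 ≈ 1.5556 half-lives elapse, leaving f ≈ 0.3402 of each dose.
Accumulation ratio R = 1/(1 − f) ≈ 1/0.6598 ≈ 1.5156.
Single-dose peak C₀ = D/Vd = 193/29 ≈ 6.655 μg/mL.
Cmax,ss = C₀/(1 − f) ≈ 6.655/0.6598 ≈ 10.086 μg/mL.
One interval later, Cmin,ss = Cmax,ss·e^(−kτ) ≈ 10.086 × 0.3402 ≈ 3.431 μg/mL.

3.4 μg/mL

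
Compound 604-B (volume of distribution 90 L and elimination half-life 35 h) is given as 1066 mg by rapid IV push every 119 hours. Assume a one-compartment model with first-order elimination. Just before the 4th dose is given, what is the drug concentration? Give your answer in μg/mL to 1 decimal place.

1.2 μg/mL

f = (1/2)^(τ/t½) = (1/2)^(119/35) ≈ 0.0947.
C₀ = D/Vd = 1066/90 ≈ 11.844 μg/mL.
Before the 4th dose, 3 doses have been given. Superposition: Cmin = C₀·(f + f² + … + f^3).
≈ 11.844 × (0.0947 + 0.0090 + 0.0008) ≈ 11.844 × 0.1045 ≈ 1.238 μg/mL.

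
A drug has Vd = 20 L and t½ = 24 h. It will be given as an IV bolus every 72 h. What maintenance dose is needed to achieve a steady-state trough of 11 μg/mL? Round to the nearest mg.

τ/t½ = 72/24 ≈ 3, so f = (1/2)^(72/24) ≈ 0.125000.
Cmin,ss = (D/Vd)·f/(1−f), so D = Cmin,ss·Vd·(1−f)/f.
D = 11 × 20 × (1−f)/f ≈ 11 × 20 × 7.00000 ≈ 1540.00 mg.

1540 mg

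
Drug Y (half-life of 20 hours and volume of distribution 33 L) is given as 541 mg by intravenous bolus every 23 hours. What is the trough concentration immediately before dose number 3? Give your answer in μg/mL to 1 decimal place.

10.7 μg/mL

f = (1/2)^(τ/t½) = (1/2)^(23/20) ≈ 0.4506.
C₀ = D/Vd = 541/33 ≈ 16.394 μg/mL.
Before the 3rd dose, 2 doses have been given. Superposition: Cmin = C₀·(f + f²).
≈ 16.394 × (0.4506 + 0.2030) ≈ 16.394 × 0.6536 ≈ 10.715 μg/mL.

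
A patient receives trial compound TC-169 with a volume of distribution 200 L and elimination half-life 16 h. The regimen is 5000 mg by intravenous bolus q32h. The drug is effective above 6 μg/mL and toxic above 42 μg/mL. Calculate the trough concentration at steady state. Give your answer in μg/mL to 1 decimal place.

8.3 μg/mL

τ = 32 h = 2 half-lives, so f = (1/2)^2 = 0.25.
Accumulation ratio R = 1/(1 − f) = 1/0.75 = 4/3.
Single-dose peak C₀ = D/Vd = 5000/200 = 25 μg/mL.
Steady-state peak Cmax,ss = C₀·R = 25 × 4/3 ≈ 33.333 μg/mL.
Steady-state trough Cmin,ss = Cmax,ss·f ≈ 33.333 × 0.25 ≈ 8.333 μg/mL.
Trough 8.3 μg/mL vs MEC 6 μg/mL: adequate.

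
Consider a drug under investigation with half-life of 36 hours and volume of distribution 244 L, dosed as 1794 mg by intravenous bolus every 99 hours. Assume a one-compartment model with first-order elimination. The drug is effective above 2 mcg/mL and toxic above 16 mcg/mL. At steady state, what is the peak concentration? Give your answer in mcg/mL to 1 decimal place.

Over one 99-h interval, 99/36 ≈ 2.75 half-lives elapse, leaving f ≈ 0.1487 of each dose.
At steady state, accumulation factor R = 1/(1 − e^(−kτ)) ≈ 1.1747.
Each bolus raises the concentration by D/Vd = 1794/244 ≈ 7.352 mcg/mL.
Cmax,ss = C₀/(1 − f) ≈ 7.352/0.8513 ≈ 8.636 mcg/mL.
Peak 8.6 mcg/mL vs MTC 16 mcg/mL: below toxic threshold.

8.6 mcg/mL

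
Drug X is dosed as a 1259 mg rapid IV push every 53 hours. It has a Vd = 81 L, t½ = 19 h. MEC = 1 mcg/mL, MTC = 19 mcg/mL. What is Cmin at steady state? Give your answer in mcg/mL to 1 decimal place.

2.6 mcg/mL

τ/t½ = 53/19 ≈ 2.7895, so fraction remaining f = (1/2)^(53/19) ≈ 0.1446.
At steady state, accumulation factor R = 1/(1 − e^(−kτ)) ≈ 1.1690.
Each bolus raises the concentration by D/Vd = 1259/81 ≈ 15.543 mcg/mL.
Steady-state peak Cmax,ss = C₀·R ≈ 15.543 × 1.1690 ≈ 18.170 mcg/mL.
Steady-state trough Cmin,ss = Cmax,ss·f ≈ 18.170 × 0.1446 ≈ 2.627 mcg/mL.
Trough 2.6 mcg/mL vs MEC 1 mcg/mL: adequate.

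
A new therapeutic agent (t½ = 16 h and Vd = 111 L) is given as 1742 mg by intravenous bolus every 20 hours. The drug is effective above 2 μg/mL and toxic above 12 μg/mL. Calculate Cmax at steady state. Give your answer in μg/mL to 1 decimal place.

27.1 μg/mL

k = ln2/t½ = ln2/16 ≈ 0.043322 h⁻¹; fraction remaining f = e^(−kτ) = e^(−0.043322×20) ≈ 0.4204.
At steady state, accumulation factor R = 1/(1 − e^(−kτ)) ≈ 1.7253.
Single-dose peak C₀ = D/Vd = 1742/111 ≈ 15.694 μg/mL.
Cmax,ss = C₀/(1 − f) ≈ 15.694/0.5796 ≈ 27.077 μg/mL.
Peak 27.1 μg/mL vs MTC 12 μg/mL: exceeds toxic threshold.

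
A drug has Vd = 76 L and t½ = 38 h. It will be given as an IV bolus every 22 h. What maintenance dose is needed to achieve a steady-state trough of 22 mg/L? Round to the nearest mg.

826 mg

τ/t½ = 22/38 ≈ 0.57895, so f = (1/2)^(22/38) ≈ 0.669452.
Cmin,ss = (D/Vd)·f/(1−f), so D = Cmin,ss·Vd·(1−f)/f.
D = 22 × 76 × (1−f)/f ≈ 22 × 76 × 0.49376 ≈ 825.57 mg.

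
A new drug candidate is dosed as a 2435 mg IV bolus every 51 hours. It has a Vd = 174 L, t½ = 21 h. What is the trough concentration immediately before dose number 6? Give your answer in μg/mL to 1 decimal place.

f = (1/2)^(τ/t½) = (1/2)^(51/21) ≈ 0.1857.
C₀ = D/Vd = 2435/174 ≈ 13.994 μg/mL.
Before the 6th dose, 5 doses have been given. Superposition: Cmin = C₀·(f + f² + … + f^5).
≈ 13.994 × (0.1857 + 0.0345 + 0.0064 + 0.0012 + 0.0002) ≈ 13.994 × 0.2280 ≈ 3.191 μg/mL.

3.2 μg/mL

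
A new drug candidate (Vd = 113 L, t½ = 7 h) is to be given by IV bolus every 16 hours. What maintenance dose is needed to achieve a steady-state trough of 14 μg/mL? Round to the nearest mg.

6132 mg

τ/t½ = 16/7 ≈ 2.2857, so f = (1/2)^(16/7) ≈ 0.205084.
Cmin,ss = (D/Vd)·f/(1−f), so D = Cmin,ss·Vd·(1−f)/f.
D = 14 × 113 × (1−f)/f ≈ 14 × 113 × 3.87605 ≈ 6131.91 mg.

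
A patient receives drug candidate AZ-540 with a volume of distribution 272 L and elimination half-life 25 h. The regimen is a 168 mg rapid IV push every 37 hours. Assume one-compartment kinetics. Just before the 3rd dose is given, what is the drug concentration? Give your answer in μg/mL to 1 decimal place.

f = (1/2)^(τ/t½) = (1/2)^(37/25) ≈ 0.3585.
C₀ = D/Vd = 168/272 ≈ 0.618 μg/mL.
Before the 3rd dose, 2 doses have been given. Superposition: Cmin = C₀·(f + f²).
≈ 0.618 × (0.3585 + 0.1285) ≈ 0.618 × 0.4870 ≈ 0.301 μg/mL.

0.3 μg/mL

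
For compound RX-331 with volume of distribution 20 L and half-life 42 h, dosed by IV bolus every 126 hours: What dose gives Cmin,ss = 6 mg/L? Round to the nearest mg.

τ/t½ = 126/42 ≈ 3, so f = (1/2)^(126/42) ≈ 0.125000.
Cmin,ss = (D/Vd)·f/(1−f), so D = Cmin,ss·Vd·(1−f)/f.
D = 6 × 20 × (1−f)/f ≈ 6 × 20 × 7.00000 ≈ 840.00 mg.

840 mg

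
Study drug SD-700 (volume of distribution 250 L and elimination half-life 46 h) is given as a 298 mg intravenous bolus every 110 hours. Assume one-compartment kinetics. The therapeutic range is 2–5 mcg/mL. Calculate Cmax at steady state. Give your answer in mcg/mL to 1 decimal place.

Over one 110-h interval, 110/46 ≈ 2.3913 half-lives elapse, leaving f ≈ 0.1906 of each dose.
At steady state, accumulation factor R = 1/(1 − e^(−kτ)) ≈ 1.2355.
Single-dose peak C₀ = D/Vd = 298/250 ≈ 1.192 mcg/mL.
Cmax,ss = C₀/(1 − f) ≈ 1.192/0.8094 ≈ 1.473 mcg/mL.
Peak 1.5 mcg/mL vs MTC 5 mcg/mL: below toxic threshold.

1.5 mcg/mL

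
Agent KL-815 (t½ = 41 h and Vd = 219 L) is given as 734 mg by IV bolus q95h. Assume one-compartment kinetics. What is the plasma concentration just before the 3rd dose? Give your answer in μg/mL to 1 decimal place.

0.8 μg/mL

f = (1/2)^(τ/t½) = (1/2)^(95/41) ≈ 0.2007.
C₀ = D/Vd = 734/219 ≈ 3.352 μg/mL.
Before the 3rd dose, 2 doses have been given. Superposition: Cmin = C₀·(f + f²).
≈ 3.352 × (0.2007 + 0.0403) ≈ 3.352 × 0.2410 ≈ 0.808 μg/mL.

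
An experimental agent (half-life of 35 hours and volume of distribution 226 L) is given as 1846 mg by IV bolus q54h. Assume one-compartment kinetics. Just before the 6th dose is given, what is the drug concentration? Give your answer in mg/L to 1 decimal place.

f = (1/2)^(τ/t½) = (1/2)^(54/35) ≈ 0.3432.
C₀ = D/Vd = 1846/226 ≈ 8.168 mg/L.
Before the 6th dose, 5 doses have been given. Superposition: Cmin = C₀·(f + f² + … + f^5).
≈ 8.168 × (0.3432 + 0.1178 + 0.0404 + 0.0139 + 0.0048) ≈ 8.168 × 0.5201 ≈ 4.248 mg/L.

4.2 mg/L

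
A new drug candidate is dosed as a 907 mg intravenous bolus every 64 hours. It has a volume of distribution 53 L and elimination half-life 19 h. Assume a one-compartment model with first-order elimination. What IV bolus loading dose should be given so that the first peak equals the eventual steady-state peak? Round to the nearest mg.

1004 mg

f = (1/2)^(64/19) ≈ 0.096829; accumulation ratio R = 1/(1−f) ≈ 1.10721.
Loading dose to hit Cmax,ss on first dose: D_load = D_maint·R ≈ 907 × 1.10721 ≈ 1004.24 mg.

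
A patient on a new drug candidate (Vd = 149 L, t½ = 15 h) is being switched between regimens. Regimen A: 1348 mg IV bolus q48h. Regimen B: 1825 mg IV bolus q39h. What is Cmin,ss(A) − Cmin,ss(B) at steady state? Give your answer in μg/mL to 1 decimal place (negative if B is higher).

-1.3 μg/mL

Regimen A: f = (1/2)^(48/15) ≈ 0.1088; Cmin,ss = (1348/149)·f/(1−f) ≈ 1.104 μg/mL.
Regimen B: f = (1/2)^(39/15) ≈ 0.1649; Cmin,ss = (1825/149)·f/(1−f) ≈ 2.419 μg/mL.
Difference ≈ 1.104 − 2.419 ≈ -1.315 μg/mL.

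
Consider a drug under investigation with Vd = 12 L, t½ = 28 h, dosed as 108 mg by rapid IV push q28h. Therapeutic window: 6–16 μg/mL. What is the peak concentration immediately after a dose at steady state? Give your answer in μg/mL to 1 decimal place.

18.0 μg/mL

τ = 28 h = 1 half-life, so f = (1/2)^1 = 0.5.
Accumulation ratio R = 1/(1 − f) = 1/0.5 = 2/1.
Single-dose peak C₀ = D/Vd = 108/12 = 9 μg/mL.
Steady-state peak Cmax,ss = C₀·R = 9 × 2/1 ≈ 18.000 μg/mL.
Peak 18.0 μg/mL vs MTC 16 μg/mL: exceeds toxic threshold.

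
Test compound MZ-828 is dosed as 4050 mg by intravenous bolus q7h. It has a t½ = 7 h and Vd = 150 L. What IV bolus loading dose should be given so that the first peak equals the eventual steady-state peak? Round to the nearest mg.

f = (1/2)^(7/7) ≈ 0.500000; accumulation ratio R = 1/(1−f) ≈ 2.00000.
Loading dose to hit Cmax,ss on first dose: D_load = D_maint·R ≈ 4050 × 2.00000 ≈ 8100.00 mg.

8100 mg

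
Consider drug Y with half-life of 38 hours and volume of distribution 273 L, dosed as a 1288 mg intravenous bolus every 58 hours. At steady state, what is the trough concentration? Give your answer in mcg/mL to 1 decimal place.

Over one 58-h interval, 58/38 ≈ 1.5263 half-lives elapse, leaving f ≈ 0.3472 of each dose.
Each bolus raises the concentration by D/Vd = 1288/273 ≈ 4.718 mcg/mL.
Steady-state trough Cmin,ss = C₀·f/(1−f) ≈ 4.718 × 0.3472/0.6528 ≈ 2.509 mcg/mL.

2.5 mcg/mL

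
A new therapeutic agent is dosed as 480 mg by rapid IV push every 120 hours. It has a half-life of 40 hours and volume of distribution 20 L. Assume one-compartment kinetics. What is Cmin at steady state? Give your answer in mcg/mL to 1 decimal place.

The dosing interval is 3 half-lives, so f = 2^(−3) = 0.125.
At steady state, R = 1/(1 − 0.125) = 8/7.
Single-dose peak C₀ = D/Vd = 480/20 = 24 mcg/mL.
Steady-state peak Cmax,ss = C₀·R = 24 × 8/7 ≈ 27.429 mcg/mL.
Steady-state trough Cmin,ss = Cmax,ss·f ≈ 27.429 × 0.125 ≈ 3.429 mcg/mL.

3.4 mcg/mL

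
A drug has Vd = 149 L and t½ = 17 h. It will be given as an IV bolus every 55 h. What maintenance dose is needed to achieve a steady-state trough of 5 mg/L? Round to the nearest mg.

τ/t½ = 55/17 ≈ 3.2353, so f = (1/2)^(55/17) ≈ 0.106189.
Cmin,ss = (D/Vd)·f/(1−f), so D = Cmin,ss·Vd·(1−f)/f.
D = 5 × 149 × (1−f)/f ≈ 5 × 149 × 8.41717 ≈ 6270.79 mg.

6271 mg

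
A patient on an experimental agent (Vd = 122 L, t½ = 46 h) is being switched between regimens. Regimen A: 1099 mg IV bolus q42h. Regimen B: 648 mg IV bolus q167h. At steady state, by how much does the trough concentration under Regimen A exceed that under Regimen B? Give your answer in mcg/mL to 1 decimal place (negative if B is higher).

Regimen A: f = (1/2)^(42/46) ≈ 0.5311; Cmin,ss = (1099/122)·f/(1−f) ≈ 10.203 mcg/mL.
Regimen B: f = (1/2)^(167/46) ≈ 0.0807; Cmin,ss = (648/122)·f/(1−f) ≈ 0.466 mcg/mL.
Difference ≈ 10.203 − 0.466 ≈ 9.737 mcg/mL.

9.7 mcg/mL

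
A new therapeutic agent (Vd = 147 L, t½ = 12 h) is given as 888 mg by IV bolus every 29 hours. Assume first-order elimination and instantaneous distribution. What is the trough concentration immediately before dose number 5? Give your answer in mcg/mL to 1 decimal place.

f = (1/2)^(τ/t½) = (1/2)^(29/12) ≈ 0.1873.
C₀ = D/Vd = 888/147 ≈ 6.041 mcg/mL.
Before the 5th dose, 4 doses have been given. Superposition: Cmin = C₀·(f + f² + … + f^4).
≈ 6.041 × (0.1873 + 0.0351 + 0.0066 + 0.0012) ≈ 6.041 × 0.2302 ≈ 1.391 mcg/mL.

1.4 mcg/mL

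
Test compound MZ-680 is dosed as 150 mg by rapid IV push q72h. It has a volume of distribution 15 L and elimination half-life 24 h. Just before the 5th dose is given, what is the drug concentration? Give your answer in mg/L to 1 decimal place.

1.4 mg/L

f = (1/2)^(τ/t½) = (1/2)^(72/24) ≈ 0.1250.
C₀ = D/Vd = 150/15 ≈ 10.000 mg/L.
Before the 5th dose, 4 doses have been given. Superposition: Cmin = C₀·(f + f² + … + f^4).
≈ 10.000 × (0.1250 + 0.0156 + 0.0020 + 0.0002) ≈ 10.000 × 0.1428 ≈ 1.428 mg/L.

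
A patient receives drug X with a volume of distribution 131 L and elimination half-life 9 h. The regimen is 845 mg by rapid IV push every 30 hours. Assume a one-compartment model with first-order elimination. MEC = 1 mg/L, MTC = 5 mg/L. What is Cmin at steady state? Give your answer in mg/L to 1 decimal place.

k = ln2/t½ = ln2/9 ≈ 0.077016 h⁻¹; fraction remaining f = e^(−kτ) = e^(−0.077016×30) ≈ 0.0992.
Accumulation ratio R = 1/(1 − f) ≈ 1/0.9008 ≈ 1.1101.
Each bolus raises the concentration by D/Vd = 845/131 ≈ 6.450 mg/L.
Cmax,ss = C₀/(1 − f) ≈ 6.450/0.9008 ≈ 7.160 mg/L.
Steady-state trough Cmin,ss = Cmax,ss·f ≈ 7.160 × 0.0992 ≈ 0.710 mg/L.
Trough 0.7 mg/L vs MEC 1 mg/L: subtherapeutic.

0.7 mg/L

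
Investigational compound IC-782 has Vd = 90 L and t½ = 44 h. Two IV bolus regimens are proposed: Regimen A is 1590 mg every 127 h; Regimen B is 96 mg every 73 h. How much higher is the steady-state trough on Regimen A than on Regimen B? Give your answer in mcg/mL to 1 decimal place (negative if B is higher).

2.3 mcg/mL

Regimen A: f = (1/2)^(127/44) ≈ 0.1352; Cmin,ss = (1590/90)·f/(1−f) ≈ 2.762 mcg/mL.
Regimen B: f = (1/2)^(73/44) ≈ 0.3166; Cmin,ss = (96/90)·f/(1−f) ≈ 0.494 mcg/mL.
Difference ≈ 2.762 − 0.494 ≈ 2.268 mcg/mL.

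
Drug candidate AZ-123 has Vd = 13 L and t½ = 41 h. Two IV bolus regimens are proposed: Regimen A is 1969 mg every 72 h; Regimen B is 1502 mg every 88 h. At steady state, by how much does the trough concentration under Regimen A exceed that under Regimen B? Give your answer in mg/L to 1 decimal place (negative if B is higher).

30.0 mg/L

Regimen A: f = (1/2)^(72/41) ≈ 0.2960; Cmin,ss = (1969/13)·f/(1−f) ≈ 63.683 mg/L.
Regimen B: f = (1/2)^(88/41) ≈ 0.2259; Cmin,ss = (1502/13)·f/(1−f) ≈ 33.717 mg/L.
Difference ≈ 63.683 − 33.717 ≈ 29.966 mg/L.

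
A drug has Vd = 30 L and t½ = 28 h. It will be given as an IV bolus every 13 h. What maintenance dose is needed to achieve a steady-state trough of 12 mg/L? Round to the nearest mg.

137 mg

τ/t½ = 13/28 ≈ 0.46429, so f = (1/2)^(13/28) ≈ 0.724830.
Cmin,ss = (D/Vd)·f/(1−f), so D = Cmin,ss·Vd·(1−f)/f.
D = 12 × 30 × (1−f)/f ≈ 12 × 30 × 0.37963 ≈ 136.67 mg.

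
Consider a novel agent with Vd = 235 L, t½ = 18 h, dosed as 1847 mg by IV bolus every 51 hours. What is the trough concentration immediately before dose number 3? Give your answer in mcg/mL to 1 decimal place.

1.3 mcg/mL

f = (1/2)^(τ/t½) = (1/2)^(51/18) ≈ 0.1403.
C₀ = D/Vd = 1847/235 ≈ 7.860 mcg/mL.
Before the 3rd dose, 2 doses have been given. Superposition: Cmin = C₀·(f + f²).
≈ 7.860 × (0.1403 + 0.0197) ≈ 7.860 × 0.1600 ≈ 1.258 mcg/mL.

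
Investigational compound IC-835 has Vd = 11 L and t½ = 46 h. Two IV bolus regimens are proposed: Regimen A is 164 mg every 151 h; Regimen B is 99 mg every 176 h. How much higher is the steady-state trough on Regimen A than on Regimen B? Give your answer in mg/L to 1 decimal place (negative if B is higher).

1.0 mg/L

Regimen A: f = (1/2)^(151/46) ≈ 0.1028; Cmin,ss = (164/11)·f/(1−f) ≈ 1.708 mg/L.
Regimen B: f = (1/2)^(176/46) ≈ 0.0705; Cmin,ss = (99/11)·f/(1−f) ≈ 0.683 mg/L.
Difference ≈ 1.708 − 0.683 ≈ 1.025 mg/L.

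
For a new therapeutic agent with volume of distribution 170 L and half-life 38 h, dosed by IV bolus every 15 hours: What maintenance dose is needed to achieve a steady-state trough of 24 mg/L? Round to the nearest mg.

τ/t½ = 15/38 ≈ 0.39474, so f = (1/2)^(15/38) ≈ 0.760628.
Cmin,ss = (D/Vd)·f/(1−f), so D = Cmin,ss·Vd·(1−f)/f.
D = 24 × 170 × (1−f)/f ≈ 24 × 170 × 0.31470 ≈ 1283.98 mg.

1284 mg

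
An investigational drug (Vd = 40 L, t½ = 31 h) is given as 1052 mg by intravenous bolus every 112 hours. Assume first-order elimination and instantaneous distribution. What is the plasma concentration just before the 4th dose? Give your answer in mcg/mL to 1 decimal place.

f = (1/2)^(τ/t½) = (1/2)^(112/31) ≈ 0.0817.
C₀ = D/Vd = 1052/40 ≈ 26.300 mcg/mL.
Before the 4th dose, 3 doses have been given. Superposition: Cmin = C₀·(f + f² + … + f^3).
≈ 26.300 × (0.0817 + 0.0067 + 0.0005) ≈ 26.300 × 0.0889 ≈ 2.338 mcg/mL.

2.3 mcg/mL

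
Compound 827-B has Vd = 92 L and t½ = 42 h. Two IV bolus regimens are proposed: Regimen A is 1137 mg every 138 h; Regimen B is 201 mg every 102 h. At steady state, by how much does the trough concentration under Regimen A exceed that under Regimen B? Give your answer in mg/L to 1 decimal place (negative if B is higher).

Regimen A: f = (1/2)^(138/42) ≈ 0.1025; Cmin,ss = (1137/92)·f/(1−f) ≈ 1.411 mg/L.
Regimen B: f = (1/2)^(102/42) ≈ 0.1857; Cmin,ss = (201/92)·f/(1−f) ≈ 0.498 mg/L.
Difference ≈ 1.411 − 0.498 ≈ 0.913 mg/L.

0.9 mg/L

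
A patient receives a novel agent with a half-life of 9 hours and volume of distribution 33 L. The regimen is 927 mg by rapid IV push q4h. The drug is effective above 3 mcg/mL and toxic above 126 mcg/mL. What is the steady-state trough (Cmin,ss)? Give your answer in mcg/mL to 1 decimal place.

77.9 mcg/mL

k = ln2/t½ = ln2/9 ≈ 0.077016 h⁻¹; fraction remaining f = e^(−kτ) = e^(−0.077016×4) ≈ 0.7349.
Single-dose peak C₀ = D/Vd = 927/33 ≈ 28.091 mcg/mL.
Steady-state trough Cmin,ss = C₀·f/(1−f) ≈ 28.091 × 0.7349/0.2651 ≈ 77.873 mcg/mL.
Trough 77.9 mcg/mL vs MEC 3 mcg/mL: adequate.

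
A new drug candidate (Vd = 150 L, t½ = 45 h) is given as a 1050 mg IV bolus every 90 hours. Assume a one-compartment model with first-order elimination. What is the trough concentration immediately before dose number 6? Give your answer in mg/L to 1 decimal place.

2.3 mg/L

f = (1/2)^(τ/t½) = (1/2)^(90/45) ≈ 0.2500.
C₀ = D/Vd = 1050/150 ≈ 7.000 mg/L.
Before the 6th dose, 5 doses have been given. Superposition: Cmin = C₀·(f + f² + … + f^5).
≈ 7.000 × (0.2500 + 0.0625 + 0.0156 + 0.0039 + 0.0010) ≈ 7.000 × 0.3330 ≈ 2.331 mg/L.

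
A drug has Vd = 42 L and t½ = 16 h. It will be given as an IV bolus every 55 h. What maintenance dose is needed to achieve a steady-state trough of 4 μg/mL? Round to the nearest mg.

τ/t½ = 55/16 ≈ 3.4375, so f = (1/2)^(55/16) ≈ 0.092302.
Cmin,ss = (D/Vd)·f/(1−f), so D = Cmin,ss·Vd·(1−f)/f.
D = 4 × 42 × (1−f)/f ≈ 4 × 42 × 9.83400 ≈ 1652.11 mg.

1652 mg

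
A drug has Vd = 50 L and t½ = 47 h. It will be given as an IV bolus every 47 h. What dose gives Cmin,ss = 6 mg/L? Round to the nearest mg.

300 mg

τ/t½ = 47/47 ≈ 1, so f = (1/2)^(47/47) ≈ 0.500000.
Cmin,ss = (D/Vd)·f/(1−f), so D = Cmin,ss·Vd·(1−f)/f.
D = 6 × 50 × (1−f)/f ≈ 6 × 50 × 1.00000 ≈ 300.00 mg.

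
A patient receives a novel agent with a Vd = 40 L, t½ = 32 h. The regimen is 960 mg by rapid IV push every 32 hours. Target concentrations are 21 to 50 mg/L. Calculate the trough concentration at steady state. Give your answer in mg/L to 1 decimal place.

24.0 mg/L

The dosing interval is 1 half-life, so f = 2^(−1) = 0.5.
At steady state, R = 1/(1 − 0.5) = 2/1.
Single-dose peak C₀ = D/Vd = 960/40 = 24 mg/L.
Steady-state peak Cmax,ss = C₀·R = 24 × 2/1 ≈ 48.000 mg/L.
Steady-state trough Cmin,ss = Cmax,ss·f ≈ 48.000 × 0.5 ≈ 24.000 mg/L.
Trough 24.0 mg/L vs MEC 21 mg/L: adequate.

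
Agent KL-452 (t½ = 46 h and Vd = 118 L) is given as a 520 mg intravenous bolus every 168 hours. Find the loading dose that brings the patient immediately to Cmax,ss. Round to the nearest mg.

f = (1/2)^(168/46) ≈ 0.079540; accumulation ratio R = 1/(1−f) ≈ 1.08641.
Loading dose to hit Cmax,ss on first dose: D_load = D_maint·R ≈ 520 × 1.08641 ≈ 564.93 mg.

565 mg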